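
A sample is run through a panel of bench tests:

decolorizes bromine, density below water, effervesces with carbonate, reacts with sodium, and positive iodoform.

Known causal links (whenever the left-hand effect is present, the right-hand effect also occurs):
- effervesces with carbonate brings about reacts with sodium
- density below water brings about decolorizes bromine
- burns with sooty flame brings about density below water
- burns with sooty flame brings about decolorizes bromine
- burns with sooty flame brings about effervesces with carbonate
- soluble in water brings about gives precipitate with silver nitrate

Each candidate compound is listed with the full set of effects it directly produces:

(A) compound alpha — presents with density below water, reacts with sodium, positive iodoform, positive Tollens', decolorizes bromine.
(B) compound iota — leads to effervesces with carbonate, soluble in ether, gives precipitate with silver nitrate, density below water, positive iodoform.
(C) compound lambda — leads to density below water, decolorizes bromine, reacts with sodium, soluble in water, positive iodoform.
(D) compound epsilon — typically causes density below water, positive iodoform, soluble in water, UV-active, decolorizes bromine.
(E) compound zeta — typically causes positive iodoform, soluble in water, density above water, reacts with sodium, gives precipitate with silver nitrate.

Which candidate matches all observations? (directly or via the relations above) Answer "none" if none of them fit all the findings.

Testing each hypothesis:
(A) compound alpha — decolorizes bromine yes; density below water yes; effervesces with carbonate NO; reacts with sodium yes; positive iodoform yes
(B) compound iota — accounts for every observation (decolorizes bromine through density below water → decolorizes bromine)
(C) compound lambda — does not account for effervesces with carbonate
(D) compound epsilon — decolorizes bromine yes; density below water yes; effervesces with carbonate NO; reacts with sodium NO; positive iodoform yes
(E) compound zeta — decolorizes bromine NO; density below water NO; effervesces with carbonate NO; reacts with sodium yes; positive iodoform yes
(B) alone accounts for all the evidence.

B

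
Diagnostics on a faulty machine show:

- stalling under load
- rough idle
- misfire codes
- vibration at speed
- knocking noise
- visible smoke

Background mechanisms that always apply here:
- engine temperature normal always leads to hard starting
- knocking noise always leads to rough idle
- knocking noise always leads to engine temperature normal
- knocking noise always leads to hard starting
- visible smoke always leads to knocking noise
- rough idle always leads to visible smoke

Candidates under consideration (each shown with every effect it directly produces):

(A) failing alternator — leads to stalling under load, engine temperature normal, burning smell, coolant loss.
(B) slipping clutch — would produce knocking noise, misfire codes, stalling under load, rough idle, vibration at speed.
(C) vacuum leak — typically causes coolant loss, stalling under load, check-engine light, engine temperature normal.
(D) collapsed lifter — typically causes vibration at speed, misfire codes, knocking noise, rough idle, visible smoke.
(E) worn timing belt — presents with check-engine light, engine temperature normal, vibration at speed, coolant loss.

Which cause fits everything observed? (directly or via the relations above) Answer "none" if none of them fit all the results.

Checking each candidate against the observations:
(A) failing alternator — stalling under load yes; rough idle NO; misfire codes NO; vibration at speed NO; knocking noise NO; visible smoke NO
(B) slipping clutch — accounts for every observation (visible smoke by rough idle → visible smoke)
(C) vacuum leak — stalling under load yes; rough idle NO; misfire codes NO; vibration at speed NO; knocking noise NO; visible smoke NO
(D) collapsed lifter — stalling under load NO; rough idle yes; misfire codes yes; vibration at speed yes; knocking noise yes; visible smoke yes
(E) worn timing belt — stalling under load NO; rough idle NO; misfire codes NO; vibration at speed yes; knocking noise NO; visible smoke NO
(B) alone accounts for all the evidence.

B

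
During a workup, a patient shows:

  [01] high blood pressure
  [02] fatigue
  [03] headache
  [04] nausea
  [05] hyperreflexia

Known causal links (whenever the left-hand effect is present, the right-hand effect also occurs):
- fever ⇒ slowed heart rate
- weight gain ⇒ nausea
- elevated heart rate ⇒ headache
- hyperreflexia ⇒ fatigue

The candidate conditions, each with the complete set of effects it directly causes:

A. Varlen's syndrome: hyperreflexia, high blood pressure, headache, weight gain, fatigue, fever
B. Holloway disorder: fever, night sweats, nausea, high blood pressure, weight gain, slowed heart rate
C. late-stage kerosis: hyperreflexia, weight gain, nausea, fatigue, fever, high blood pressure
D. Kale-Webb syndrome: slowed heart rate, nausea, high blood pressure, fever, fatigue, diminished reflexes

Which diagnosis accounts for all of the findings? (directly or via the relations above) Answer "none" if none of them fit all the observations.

Checking each candidate against the observations:
(A) Varlen's syndrome — high blood pressure yes; fatigue yes; headache yes; nausea yes (through weight gain → nausea); hyperreflexia yes
(B) Holloway disorder — high blood pressure yes; fatigue NO; headache NO; nausea yes; hyperreflexia NO
(C) late-stage kerosis — high blood pressure yes; fatigue yes; headache NO; nausea yes; hyperreflexia yes
(D) Kale-Webb syndrome — fails on headache, hyperreflexia (predicts diminished reflexes, not hyperreflexia)
Only (A) is consistent with every observation.

A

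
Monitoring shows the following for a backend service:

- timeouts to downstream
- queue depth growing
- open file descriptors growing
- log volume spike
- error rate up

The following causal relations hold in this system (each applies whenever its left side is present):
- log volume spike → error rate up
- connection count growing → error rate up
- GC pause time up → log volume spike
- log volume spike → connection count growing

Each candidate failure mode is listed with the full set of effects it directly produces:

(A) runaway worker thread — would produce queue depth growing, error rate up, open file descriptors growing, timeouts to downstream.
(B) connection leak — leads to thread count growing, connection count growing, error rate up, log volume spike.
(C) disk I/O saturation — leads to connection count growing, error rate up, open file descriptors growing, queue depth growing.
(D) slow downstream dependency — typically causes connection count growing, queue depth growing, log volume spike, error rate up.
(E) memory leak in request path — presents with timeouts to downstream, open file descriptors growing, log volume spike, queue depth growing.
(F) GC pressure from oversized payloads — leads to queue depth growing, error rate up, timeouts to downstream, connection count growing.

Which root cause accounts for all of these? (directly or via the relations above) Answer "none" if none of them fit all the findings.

E

Checking each candidate against the observations:
(A) runaway worker thread — does not account for log volume spike
(B) connection leak — does not account for timeouts to downstream, queue depth growing, open file descriptors growing
(C) disk I/O saturation — timeouts to downstream ✗; queue depth growing ✓; open file descriptors growing ✓; log volume spike ✗; error rate up ✓
(D) slow downstream dependency — timeouts to downstream ✗; queue depth growing ✓; open file descriptors growing ✗; log volume spike ✓; error rate up ✓
(E) memory leak in request path — timeouts to downstream ✓; queue depth growing ✓; open file descriptors growing ✓; log volume spike ✓; error rate up ✓ (by log volume spike → error rate up)
(F) GC pressure from oversized payloads — does not account for open file descriptors growing, log volume spike
(E) alone accounts for all the evidence.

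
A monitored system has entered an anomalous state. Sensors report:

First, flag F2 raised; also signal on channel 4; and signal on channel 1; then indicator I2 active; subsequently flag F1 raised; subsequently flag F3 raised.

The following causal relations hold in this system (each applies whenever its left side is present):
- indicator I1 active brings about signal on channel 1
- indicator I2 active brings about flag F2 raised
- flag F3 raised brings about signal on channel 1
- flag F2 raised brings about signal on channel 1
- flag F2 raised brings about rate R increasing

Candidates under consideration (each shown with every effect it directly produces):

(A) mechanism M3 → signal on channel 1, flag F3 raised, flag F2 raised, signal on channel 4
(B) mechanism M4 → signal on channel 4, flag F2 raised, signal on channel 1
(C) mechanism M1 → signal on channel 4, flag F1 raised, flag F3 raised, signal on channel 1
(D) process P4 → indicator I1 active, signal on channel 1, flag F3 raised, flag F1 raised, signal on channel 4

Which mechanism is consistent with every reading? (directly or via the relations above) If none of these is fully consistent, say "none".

none

Per-candidate check:
(A) mechanism M3 — does not account for indicator I2 active, flag F1 raised
(B) mechanism M4 — flag F2 raised match; signal on channel 4 match; signal on channel 1 match; indicator I2 active miss; flag F1 raised miss; flag F3 raised miss
(C) mechanism M1 — flag F2 raised miss; signal on channel 4 match; signal on channel 1 match; indicator I2 active miss; flag F1 raised match; flag F3 raised match
(D) process P4 — does not account for flag F2 raised, indicator I2 active
Every candidate fails on at least one observation.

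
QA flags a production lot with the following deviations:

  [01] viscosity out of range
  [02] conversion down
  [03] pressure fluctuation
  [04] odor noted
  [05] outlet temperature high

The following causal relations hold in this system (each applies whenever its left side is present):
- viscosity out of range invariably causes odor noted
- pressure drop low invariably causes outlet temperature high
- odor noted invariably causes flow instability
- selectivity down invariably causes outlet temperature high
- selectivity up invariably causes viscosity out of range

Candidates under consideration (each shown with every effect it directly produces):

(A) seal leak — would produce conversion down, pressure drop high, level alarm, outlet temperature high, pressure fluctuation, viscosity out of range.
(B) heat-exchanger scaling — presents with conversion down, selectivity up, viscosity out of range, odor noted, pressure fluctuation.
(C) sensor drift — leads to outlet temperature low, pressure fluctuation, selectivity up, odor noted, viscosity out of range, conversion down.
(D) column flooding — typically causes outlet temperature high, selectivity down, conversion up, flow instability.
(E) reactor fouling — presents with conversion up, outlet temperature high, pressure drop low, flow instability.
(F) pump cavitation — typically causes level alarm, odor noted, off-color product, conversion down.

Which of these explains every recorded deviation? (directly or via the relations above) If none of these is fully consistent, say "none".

A

For each candidate, compare predicted effects to what was observed:
(A) seal leak — accounts for every observation (odor noted through viscosity out of range → odor noted)
(B) heat-exchanger scaling — viscosity out of range match; conversion down match; pressure fluctuation match; odor noted match; outlet temperature high miss
(C) sensor drift — viscosity out of range match; conversion down match; pressure fluctuation match; odor noted match; outlet temperature high miss
(D) column flooding — viscosity out of range miss; conversion down miss; pressure fluctuation miss; odor noted miss; outlet temperature high match
(E) reactor fouling — fails on viscosity out of range, conversion down, pressure fluctuation, odor noted (predicts conversion up, not conversion down)
(F) pump cavitation — does not account for viscosity out of range, pressure fluctuation, outlet temperature high
(A) is the only candidate with no mismatches.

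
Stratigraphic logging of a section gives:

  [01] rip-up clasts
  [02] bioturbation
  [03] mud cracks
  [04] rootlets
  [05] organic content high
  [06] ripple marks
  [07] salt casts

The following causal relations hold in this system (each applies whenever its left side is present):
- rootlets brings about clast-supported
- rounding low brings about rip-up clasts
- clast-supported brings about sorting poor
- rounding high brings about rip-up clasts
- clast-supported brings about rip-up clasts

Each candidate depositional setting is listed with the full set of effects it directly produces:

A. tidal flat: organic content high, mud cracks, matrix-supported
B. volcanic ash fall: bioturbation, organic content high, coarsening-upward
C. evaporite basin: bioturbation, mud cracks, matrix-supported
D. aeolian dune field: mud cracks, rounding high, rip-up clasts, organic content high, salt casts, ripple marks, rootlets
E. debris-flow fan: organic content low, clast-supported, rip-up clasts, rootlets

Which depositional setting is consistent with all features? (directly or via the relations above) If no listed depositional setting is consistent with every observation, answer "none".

none

Checking each candidate against the observations:
(A) tidal flat — rip-up clasts ✗; bioturbation ✗; mud cracks ✓; rootlets ✗; organic content high ✓; ripple marks ✗; salt casts ✗
(B) volcanic ash fall — rip-up clasts ✗; bioturbation ✓; mud cracks ✗; rootlets ✗; organic content high ✓; ripple marks ✗; salt casts ✗
(C) evaporite basin — rip-up clasts ✗; bioturbation ✓; mud cracks ✓; rootlets ✗; organic content high ✗; ripple marks ✗; salt casts ✗
(D) aeolian dune field — rip-up clasts ✓; bioturbation ✗; mud cracks ✓; rootlets ✓; organic content high ✓; ripple marks ✓; salt casts ✓
(E) debris-flow fan — fails on bioturbation, mud cracks, organic content high, ripple marks, salt casts (predicts organic content low, not organic content high)
No candidate is consistent with all observations.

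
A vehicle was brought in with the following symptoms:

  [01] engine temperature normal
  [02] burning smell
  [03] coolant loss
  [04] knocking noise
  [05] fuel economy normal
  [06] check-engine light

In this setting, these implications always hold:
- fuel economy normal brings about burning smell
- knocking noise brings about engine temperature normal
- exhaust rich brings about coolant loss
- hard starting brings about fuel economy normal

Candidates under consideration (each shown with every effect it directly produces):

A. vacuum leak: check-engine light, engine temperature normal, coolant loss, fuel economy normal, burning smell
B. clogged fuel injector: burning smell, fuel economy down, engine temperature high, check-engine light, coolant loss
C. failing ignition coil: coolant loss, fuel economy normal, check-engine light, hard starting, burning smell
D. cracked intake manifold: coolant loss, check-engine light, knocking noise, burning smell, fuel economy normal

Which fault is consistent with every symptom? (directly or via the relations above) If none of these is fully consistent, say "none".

D

Checking each candidate against the observations:
(A) vacuum leak — engine temperature normal yes; burning smell yes; coolant loss yes; knocking noise NO; fuel economy normal yes; check-engine light yes
(B) clogged fuel injector — fails on engine temperature normal, knocking noise, fuel economy normal (predicts engine temperature high, not engine temperature normal; predicts fuel economy down, not fuel economy normal)
(C) failing ignition coil — does not account for engine temperature normal, knocking noise
(D) cracked intake manifold — engine temperature normal yes (via knocking noise → engine temperature normal); burning smell yes; coolant loss yes; knocking noise yes; fuel economy normal yes; check-engine light yes
(D) alone accounts for all the evidence.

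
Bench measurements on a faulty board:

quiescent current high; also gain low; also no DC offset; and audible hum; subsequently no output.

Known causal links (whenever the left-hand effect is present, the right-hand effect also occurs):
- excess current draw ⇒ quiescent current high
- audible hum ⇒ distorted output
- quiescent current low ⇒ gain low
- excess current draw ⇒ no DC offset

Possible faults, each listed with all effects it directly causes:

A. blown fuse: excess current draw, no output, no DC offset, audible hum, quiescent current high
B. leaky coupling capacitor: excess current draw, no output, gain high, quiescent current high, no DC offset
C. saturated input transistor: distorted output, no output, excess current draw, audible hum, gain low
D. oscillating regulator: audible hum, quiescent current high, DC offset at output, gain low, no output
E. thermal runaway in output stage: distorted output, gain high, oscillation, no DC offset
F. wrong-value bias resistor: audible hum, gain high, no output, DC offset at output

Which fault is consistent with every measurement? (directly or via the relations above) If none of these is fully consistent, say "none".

Checking each candidate against the observations:
(A) blown fuse — does not account for gain low
(B) leaky coupling capacitor — fails on gain low, audible hum (predicts gain high, not gain low)
(C) saturated input transistor — accounts for every observation (quiescent current high through excess current draw → quiescent current high)
(D) oscillating regulator — fails on no DC offset (predicts DC offset at output, not no DC offset)
(E) thermal runaway in output stage — fails on quiescent current high, gain low, audible hum, no output (predicts gain high, not gain low)
(F) wrong-value bias resistor — quiescent current high -; gain low -; no DC offset -; audible hum +; no output +
(C) alone accounts for all the evidence.

C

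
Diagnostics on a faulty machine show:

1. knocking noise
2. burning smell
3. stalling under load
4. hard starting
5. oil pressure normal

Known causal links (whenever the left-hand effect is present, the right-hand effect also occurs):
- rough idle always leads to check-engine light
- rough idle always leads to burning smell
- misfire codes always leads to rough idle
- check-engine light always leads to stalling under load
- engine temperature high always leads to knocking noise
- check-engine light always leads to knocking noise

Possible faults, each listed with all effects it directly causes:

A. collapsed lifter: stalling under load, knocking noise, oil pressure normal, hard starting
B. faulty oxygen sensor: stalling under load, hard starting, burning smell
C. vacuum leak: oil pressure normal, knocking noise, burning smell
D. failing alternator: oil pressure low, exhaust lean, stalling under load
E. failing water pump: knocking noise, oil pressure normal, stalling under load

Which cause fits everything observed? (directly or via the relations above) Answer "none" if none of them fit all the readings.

For each candidate, compare predicted effects to what was observed:
(A) collapsed lifter — knocking noise +; burning smell -; stalling under load +; hard starting +; oil pressure normal +
(B) faulty oxygen sensor — knocking noise -; burning smell +; stalling under load +; hard starting +; oil pressure normal -
(C) vacuum leak — does not account for stalling under load, hard starting
(D) failing alternator — knocking noise -; burning smell -; stalling under load +; hard starting -; oil pressure normal -
(E) failing water pump — does not account for burning smell, hard starting
None of the listed candidates fits everything.

none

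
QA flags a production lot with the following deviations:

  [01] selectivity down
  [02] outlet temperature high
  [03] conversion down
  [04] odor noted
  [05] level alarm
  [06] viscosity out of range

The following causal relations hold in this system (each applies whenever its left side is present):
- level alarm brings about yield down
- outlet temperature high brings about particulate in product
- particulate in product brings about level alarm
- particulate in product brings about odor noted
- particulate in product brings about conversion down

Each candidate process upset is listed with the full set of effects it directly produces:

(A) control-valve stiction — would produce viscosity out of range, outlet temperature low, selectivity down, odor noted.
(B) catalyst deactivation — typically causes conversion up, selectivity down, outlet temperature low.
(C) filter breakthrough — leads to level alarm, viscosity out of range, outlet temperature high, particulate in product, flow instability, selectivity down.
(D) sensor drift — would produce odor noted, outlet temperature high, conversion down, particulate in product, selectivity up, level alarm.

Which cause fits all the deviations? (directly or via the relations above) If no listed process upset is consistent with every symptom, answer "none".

For each candidate, compare predicted effects to what was observed:
(A) control-valve stiction — selectivity down match; outlet temperature high miss; conversion down miss; odor noted match; level alarm miss; viscosity out of range match
(B) catalyst deactivation — fails on outlet temperature high, conversion down, odor noted, level alarm, viscosity out of range (predicts outlet temperature low, not outlet temperature high; predicts conversion up, not conversion down)
(C) filter breakthrough — accounts for every observation (conversion down via particulate in product → conversion down)
(D) sensor drift — selectivity down miss; outlet temperature high match; conversion down match; odor noted match; level alarm match; viscosity out of range miss
(C) alone accounts for all the evidence.

C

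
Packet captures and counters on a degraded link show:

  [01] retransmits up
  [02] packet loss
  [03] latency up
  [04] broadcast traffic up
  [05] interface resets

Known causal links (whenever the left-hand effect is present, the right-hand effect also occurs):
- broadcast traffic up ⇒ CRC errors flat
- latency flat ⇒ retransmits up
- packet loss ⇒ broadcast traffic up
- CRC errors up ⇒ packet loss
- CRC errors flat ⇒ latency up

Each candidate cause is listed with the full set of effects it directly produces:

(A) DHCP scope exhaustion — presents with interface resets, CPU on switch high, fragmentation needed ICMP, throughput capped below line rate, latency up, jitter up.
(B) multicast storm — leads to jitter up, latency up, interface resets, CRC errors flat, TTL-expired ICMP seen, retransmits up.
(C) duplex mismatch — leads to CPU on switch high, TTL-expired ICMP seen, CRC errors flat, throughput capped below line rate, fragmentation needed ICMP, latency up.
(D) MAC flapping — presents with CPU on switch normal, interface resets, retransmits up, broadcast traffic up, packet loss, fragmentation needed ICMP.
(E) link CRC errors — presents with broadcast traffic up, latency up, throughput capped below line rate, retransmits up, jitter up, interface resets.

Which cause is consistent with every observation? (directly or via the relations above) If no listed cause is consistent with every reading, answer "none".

Testing each hypothesis:
(A) DHCP scope exhaustion — retransmits up ✗; packet loss ✗; latency up ✓; broadcast traffic up ✗; interface resets ✓
(B) multicast storm — retransmits up ✓; packet loss ✗; latency up ✓; broadcast traffic up ✗; interface resets ✓
(C) duplex mismatch — does not account for retransmits up, packet loss, broadcast traffic up, interface resets
(D) MAC flapping — accounts for every observation (latency up through broadcast traffic up → CRC errors flat → latency up)
(E) link CRC errors — retransmits up ✓; packet loss ✗; latency up ✓; broadcast traffic up ✓; interface resets ✓
(D) alone accounts for all the evidence.

D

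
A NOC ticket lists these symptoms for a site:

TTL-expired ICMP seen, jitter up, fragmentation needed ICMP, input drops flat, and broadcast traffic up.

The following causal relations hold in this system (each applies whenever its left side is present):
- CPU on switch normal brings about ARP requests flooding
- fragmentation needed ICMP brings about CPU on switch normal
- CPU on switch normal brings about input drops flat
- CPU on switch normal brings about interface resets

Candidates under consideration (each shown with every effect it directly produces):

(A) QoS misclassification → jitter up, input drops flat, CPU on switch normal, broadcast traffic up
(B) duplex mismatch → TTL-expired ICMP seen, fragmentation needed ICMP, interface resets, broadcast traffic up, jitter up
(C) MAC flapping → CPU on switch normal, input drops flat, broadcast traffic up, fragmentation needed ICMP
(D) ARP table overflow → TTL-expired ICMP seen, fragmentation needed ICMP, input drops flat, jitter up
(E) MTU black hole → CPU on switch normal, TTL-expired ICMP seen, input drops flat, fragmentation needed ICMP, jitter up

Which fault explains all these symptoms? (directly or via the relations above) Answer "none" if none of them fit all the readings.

Per-candidate check:
(A) QoS misclassification — does not account for TTL-expired ICMP seen, fragmentation needed ICMP
(B) duplex mismatch — accounts for every observation (input drops flat through fragmentation needed ICMP → CPU on switch normal → input drops flat)
(C) MAC flapping — TTL-expired ICMP seen -; jitter up -; fragmentation needed ICMP +; input drops flat +; broadcast traffic up +
(D) ARP table overflow — TTL-expired ICMP seen +; jitter up +; fragmentation needed ICMP +; input drops flat +; broadcast traffic up -
(E) MTU black hole — TTL-expired ICMP seen +; jitter up +; fragmentation needed ICMP +; input drops flat +; broadcast traffic up -
(B) alone accounts for all the evidence.

B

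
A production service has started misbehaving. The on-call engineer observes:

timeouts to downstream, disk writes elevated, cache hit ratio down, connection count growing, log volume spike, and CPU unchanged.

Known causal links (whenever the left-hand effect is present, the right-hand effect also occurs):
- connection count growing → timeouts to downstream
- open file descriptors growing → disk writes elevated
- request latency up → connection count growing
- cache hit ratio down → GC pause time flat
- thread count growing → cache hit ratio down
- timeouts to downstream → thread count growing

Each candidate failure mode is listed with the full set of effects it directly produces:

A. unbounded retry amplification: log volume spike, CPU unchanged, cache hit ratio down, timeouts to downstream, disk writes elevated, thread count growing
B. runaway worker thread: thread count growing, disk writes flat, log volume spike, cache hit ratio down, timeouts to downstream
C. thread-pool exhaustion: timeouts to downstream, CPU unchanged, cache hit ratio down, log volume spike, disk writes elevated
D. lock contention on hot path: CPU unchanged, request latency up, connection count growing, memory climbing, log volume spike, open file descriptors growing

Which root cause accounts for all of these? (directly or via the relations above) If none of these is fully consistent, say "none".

For each candidate, compare predicted effects to what was observed:
(A) unbounded retry amplification — does not account for connection count growing
(B) runaway worker thread — fails on disk writes elevated, connection count growing, CPU unchanged (predicts disk writes flat, not disk writes elevated)
(C) thread-pool exhaustion — does not account for connection count growing
(D) lock contention on hot path — accounts for every observation (timeouts to downstream via connection count growing → timeouts to downstream)
(D) alone accounts for all the evidence.

D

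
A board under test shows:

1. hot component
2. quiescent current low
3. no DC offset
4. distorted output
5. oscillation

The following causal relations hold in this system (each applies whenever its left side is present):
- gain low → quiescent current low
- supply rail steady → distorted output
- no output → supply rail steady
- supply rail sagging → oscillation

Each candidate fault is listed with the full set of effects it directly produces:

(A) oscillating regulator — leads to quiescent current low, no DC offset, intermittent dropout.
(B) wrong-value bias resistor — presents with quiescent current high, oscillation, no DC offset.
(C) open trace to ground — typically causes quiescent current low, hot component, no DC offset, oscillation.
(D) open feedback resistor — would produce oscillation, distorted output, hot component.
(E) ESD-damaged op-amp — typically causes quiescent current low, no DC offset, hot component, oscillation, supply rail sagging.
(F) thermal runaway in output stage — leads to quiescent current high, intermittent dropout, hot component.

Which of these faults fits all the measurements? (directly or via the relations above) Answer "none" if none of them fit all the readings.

none

Checking each candidate against the observations:
(A) oscillating regulator — does not account for hot component, distorted output, oscillation
(B) wrong-value bias resistor — fails on hot component, quiescent current low, distorted output (predicts quiescent current high, not quiescent current low)
(C) open trace to ground — does not account for distorted output
(D) open feedback resistor — hot component ✓; quiescent current low ✗; no DC offset ✗; distorted output ✓; oscillation ✓
(E) ESD-damaged op-amp — does not account for distorted output
(F) thermal runaway in output stage — fails on quiescent current low, no DC offset, distorted output, oscillation (predicts quiescent current high, not quiescent current low)
Every candidate fails on at least one observation.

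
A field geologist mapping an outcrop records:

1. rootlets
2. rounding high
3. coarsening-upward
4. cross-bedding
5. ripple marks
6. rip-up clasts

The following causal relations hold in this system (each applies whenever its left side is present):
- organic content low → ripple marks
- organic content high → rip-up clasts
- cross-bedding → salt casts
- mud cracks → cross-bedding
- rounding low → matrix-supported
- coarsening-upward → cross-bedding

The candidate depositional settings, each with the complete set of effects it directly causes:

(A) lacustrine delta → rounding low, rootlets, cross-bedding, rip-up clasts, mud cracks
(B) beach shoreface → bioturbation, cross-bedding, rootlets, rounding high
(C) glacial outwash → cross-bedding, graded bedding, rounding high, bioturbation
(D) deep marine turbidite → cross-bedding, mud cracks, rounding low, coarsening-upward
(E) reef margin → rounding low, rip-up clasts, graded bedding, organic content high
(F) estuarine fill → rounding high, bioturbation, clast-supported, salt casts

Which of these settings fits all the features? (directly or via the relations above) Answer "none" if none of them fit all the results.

Testing each hypothesis:
(A) lacustrine delta — fails on rounding high, coarsening-upward, ripple marks (predicts rounding low, not rounding high)
(B) beach shoreface — rootlets yes; rounding high yes; coarsening-upward NO; cross-bedding yes; ripple marks NO; rip-up clasts NO
(C) glacial outwash — does not account for rootlets, coarsening-upward, ripple marks, rip-up clasts
(D) deep marine turbidite — fails on rootlets, rounding high, ripple marks, rip-up clasts (predicts rounding low, not rounding high)
(E) reef margin — fails on rootlets, rounding high, coarsening-upward, cross-bedding, ripple marks (predicts rounding low, not rounding high)
(F) estuarine fill — does not account for rootlets, coarsening-upward, cross-bedding, ripple marks, rip-up clasts
Every candidate fails on at least one observation.

none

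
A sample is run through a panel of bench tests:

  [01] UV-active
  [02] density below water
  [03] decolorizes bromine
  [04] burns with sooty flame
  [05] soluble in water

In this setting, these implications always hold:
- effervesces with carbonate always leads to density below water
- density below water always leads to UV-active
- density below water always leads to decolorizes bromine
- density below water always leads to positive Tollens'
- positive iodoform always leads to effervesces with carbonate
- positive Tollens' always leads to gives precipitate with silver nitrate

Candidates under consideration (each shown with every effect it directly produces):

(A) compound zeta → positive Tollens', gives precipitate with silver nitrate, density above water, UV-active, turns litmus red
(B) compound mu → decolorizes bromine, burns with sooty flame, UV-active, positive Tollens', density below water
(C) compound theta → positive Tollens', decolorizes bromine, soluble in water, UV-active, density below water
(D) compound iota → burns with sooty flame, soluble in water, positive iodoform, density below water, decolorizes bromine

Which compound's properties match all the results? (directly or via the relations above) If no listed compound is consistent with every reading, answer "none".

D

Testing each hypothesis:
(A) compound zeta — UV-active match; density below water miss; decolorizes bromine miss; burns with sooty flame miss; soluble in water miss
(B) compound mu — UV-active match; density below water match; decolorizes bromine match; burns with sooty flame match; soluble in water miss
(C) compound theta — UV-active match; density below water match; decolorizes bromine match; burns with sooty flame miss; soluble in water match
(D) compound iota — accounts for every observation (UV-active through density below water → UV-active)
(D) is the only candidate with no mismatches.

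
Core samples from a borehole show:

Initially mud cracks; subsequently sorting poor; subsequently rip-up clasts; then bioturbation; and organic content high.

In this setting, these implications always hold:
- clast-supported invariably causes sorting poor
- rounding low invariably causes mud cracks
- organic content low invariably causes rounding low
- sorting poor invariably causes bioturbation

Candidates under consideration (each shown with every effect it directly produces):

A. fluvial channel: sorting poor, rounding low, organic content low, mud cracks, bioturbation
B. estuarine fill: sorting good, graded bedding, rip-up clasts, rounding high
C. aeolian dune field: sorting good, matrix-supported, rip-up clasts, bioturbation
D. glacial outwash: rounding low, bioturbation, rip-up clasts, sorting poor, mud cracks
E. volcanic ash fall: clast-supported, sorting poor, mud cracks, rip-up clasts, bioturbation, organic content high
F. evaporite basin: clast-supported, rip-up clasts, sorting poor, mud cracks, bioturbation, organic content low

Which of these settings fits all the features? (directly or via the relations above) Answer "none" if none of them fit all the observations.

E

For each candidate, compare predicted effects to what was observed:
(A) fluvial channel — mud cracks ✓; sorting poor ✓; rip-up clasts ✗; bioturbation ✓; organic content high ✗
(B) estuarine fill — mud cracks ✗; sorting poor ✗; rip-up clasts ✓; bioturbation ✗; organic content high ✗
(C) aeolian dune field — fails on mud cracks, sorting poor, organic content high (predicts sorting good, not sorting poor)
(D) glacial outwash — mud cracks ✓; sorting poor ✓; rip-up clasts ✓; bioturbation ✓; organic content high ✗
(E) volcanic ash fall — mud cracks ✓; sorting poor ✓; rip-up clasts ✓; bioturbation ✓; organic content high ✓
(F) evaporite basin — mud cracks ✓; sorting poor ✓; rip-up clasts ✓; bioturbation ✓; organic content high ✗
(E) is the only candidate with no mismatches.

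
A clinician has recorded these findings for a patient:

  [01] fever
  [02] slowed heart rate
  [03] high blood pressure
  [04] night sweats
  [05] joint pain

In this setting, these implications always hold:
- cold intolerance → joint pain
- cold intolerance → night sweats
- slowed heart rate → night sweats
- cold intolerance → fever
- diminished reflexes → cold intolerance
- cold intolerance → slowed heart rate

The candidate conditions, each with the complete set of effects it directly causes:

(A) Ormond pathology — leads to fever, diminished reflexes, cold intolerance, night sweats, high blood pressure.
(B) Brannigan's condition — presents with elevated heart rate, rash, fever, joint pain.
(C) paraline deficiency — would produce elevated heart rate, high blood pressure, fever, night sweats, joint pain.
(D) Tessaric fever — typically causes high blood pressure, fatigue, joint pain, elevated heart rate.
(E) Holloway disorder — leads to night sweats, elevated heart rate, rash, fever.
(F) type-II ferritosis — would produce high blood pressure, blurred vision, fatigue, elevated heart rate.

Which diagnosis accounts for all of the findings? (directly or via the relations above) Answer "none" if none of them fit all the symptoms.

Per-candidate check:
(A) Ormond pathology — accounts for every observation (slowed heart rate through cold intolerance → slowed heart rate)
(B) Brannigan's condition — fails on slowed heart rate, high blood pressure, night sweats (predicts elevated heart rate, not slowed heart rate)
(C) paraline deficiency — fails on slowed heart rate (predicts elevated heart rate, not slowed heart rate)
(D) Tessaric fever — fever NO; slowed heart rate NO; high blood pressure yes; night sweats NO; joint pain yes
(E) Holloway disorder — fever yes; slowed heart rate NO; high blood pressure NO; night sweats yes; joint pain NO
(F) type-II ferritosis — fever NO; slowed heart rate NO; high blood pressure yes; night sweats NO; joint pain NO
(A) alone accounts for all the evidence.

A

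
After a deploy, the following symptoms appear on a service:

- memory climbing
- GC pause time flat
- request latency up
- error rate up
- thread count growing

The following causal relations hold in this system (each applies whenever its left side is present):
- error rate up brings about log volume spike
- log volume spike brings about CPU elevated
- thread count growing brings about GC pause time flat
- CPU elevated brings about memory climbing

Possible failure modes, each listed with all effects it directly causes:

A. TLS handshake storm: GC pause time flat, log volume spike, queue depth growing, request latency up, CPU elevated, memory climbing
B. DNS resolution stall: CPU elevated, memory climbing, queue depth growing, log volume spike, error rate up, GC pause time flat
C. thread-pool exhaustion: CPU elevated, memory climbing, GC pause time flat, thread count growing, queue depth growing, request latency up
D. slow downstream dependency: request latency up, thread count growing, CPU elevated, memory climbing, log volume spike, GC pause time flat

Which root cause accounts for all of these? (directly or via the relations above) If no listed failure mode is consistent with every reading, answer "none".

Checking each candidate against the observations:
(A) TLS handshake storm — does not account for error rate up, thread count growing
(B) DNS resolution stall — memory climbing +; GC pause time flat +; request latency up -; error rate up +; thread count growing -
(C) thread-pool exhaustion — memory climbing +; GC pause time flat +; request latency up +; error rate up -; thread count growing +
(D) slow downstream dependency — does not account for error rate up
Every candidate fails on at least one observation.

none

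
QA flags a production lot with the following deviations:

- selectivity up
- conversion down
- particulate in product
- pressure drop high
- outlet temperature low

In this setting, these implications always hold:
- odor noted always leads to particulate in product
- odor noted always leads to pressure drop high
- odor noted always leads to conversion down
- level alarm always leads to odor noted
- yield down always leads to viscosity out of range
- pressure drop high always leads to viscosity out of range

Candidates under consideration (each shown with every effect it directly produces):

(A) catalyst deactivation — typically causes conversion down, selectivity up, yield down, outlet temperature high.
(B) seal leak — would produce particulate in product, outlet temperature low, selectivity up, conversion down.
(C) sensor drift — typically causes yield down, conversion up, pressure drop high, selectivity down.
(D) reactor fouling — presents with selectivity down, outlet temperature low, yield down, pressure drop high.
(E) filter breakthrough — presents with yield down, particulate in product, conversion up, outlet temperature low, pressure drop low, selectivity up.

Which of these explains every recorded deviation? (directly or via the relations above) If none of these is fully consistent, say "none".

none

Testing each hypothesis:
(A) catalyst deactivation — fails on particulate in product, pressure drop high, outlet temperature low (predicts outlet temperature high, not outlet temperature low)
(B) seal leak — selectivity up yes; conversion down yes; particulate in product yes; pressure drop high NO; outlet temperature low yes
(C) sensor drift — selectivity up NO; conversion down NO; particulate in product NO; pressure drop high yes; outlet temperature low NO
(D) reactor fouling — selectivity up NO; conversion down NO; particulate in product NO; pressure drop high yes; outlet temperature low yes
(E) filter breakthrough — fails on conversion down, pressure drop high (predicts conversion up, not conversion down; predicts pressure drop low, not pressure drop high)
Every candidate fails on at least one observation.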